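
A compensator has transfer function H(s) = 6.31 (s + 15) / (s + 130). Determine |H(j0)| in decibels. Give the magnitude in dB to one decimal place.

H(0) = 6.31 × 15 / 130 = 0.72808
20 log₁₀(0.72808) = -2.76 dB

-2.8 dB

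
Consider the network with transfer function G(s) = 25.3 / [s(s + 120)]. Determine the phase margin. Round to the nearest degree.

Gain crossover: |G(jω)| = 1 at ω ≈ 0.211 rad/sec.
∠G(j0.211) = −90° − arctan(0.211/120) ≈ -90.10°
PM = 180° + (-90.10°) = 89.90°

90°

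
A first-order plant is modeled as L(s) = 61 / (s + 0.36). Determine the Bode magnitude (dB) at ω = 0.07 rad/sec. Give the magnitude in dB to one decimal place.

|j0.07 + 0.36| = √(0.07² + 0.36²) = 0.3667
|L(j0.07)| = 61 / 0.3667 = 166.33
20 log₁₀(166.33) = 44.42 dB

44.4 dB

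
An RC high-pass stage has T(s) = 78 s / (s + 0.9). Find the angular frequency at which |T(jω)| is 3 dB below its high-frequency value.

For a single-pole high-pass, the −3 dB point is at the pole: ω = 0.9 rad/s.

0.9 rad/s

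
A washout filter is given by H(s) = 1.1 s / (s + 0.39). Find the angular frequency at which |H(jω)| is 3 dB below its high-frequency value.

For a single-pole high-pass, the −3 dB point is at the pole: ω = 0.39 rad/sec.

0.39 rad/sec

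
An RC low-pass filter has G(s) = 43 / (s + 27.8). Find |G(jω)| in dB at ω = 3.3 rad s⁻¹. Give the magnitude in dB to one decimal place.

|j3.3 + 27.8| = √(3.3² + 27.8²) = 28
|G(j3.3)| = 43 / 28 = 1.536
20 log₁₀(1.536) = 3.73 dB

3.7 dB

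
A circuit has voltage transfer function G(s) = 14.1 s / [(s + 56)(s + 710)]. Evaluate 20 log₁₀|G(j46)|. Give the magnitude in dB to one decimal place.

-38.0 dB

|j46| = 46
|j46 + 56| = √(46² + 56²) = 72.47
|j46 + 710| = √(46² + 710²) = 711.5
|G(j46)| = 14.1 × 46 / (72.47 × 711.5) = 0.012579
20 log₁₀(0.012579) = -38.01 dB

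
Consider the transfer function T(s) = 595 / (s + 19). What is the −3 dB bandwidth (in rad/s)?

19 rad/s

For a single-pole low-pass, the −3 dB point is at the pole: ω = 19 rad/s.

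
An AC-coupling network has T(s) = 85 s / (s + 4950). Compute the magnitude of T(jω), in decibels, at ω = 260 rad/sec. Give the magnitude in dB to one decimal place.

|j260| = 260
|j260 + 4950| = √(260² + 4950²) = 4957
|T(j260)| = 85 × 260 / 4957 = 4.4585
20 log₁₀(4.4585) = 12.98 dB

13.0 dB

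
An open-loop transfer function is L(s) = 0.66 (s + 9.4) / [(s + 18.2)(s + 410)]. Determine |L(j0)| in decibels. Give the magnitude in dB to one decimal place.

L(0) = 0.66 × 9.4 / (18.2 × 410) = 0.00083141
20 log₁₀(0.00083141) = -61.60 dB

-61.6 dB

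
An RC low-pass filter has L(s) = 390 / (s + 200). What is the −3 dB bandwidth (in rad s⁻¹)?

For a single-pole low-pass, the −3 dB point is at the pole: ω = 200 rad s⁻¹.

200 rad s⁻¹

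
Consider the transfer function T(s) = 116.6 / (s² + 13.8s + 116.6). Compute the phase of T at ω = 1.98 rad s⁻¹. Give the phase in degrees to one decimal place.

∠[(j1.98)² + 13.8(j1.98) + 116.6] = ∠[112.68 + j27.324] = 13.63°
∠T(j1.98) = −13.63° = -13.63°

-13.6°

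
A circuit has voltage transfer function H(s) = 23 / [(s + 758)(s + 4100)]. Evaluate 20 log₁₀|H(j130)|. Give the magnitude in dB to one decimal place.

|j130 + 758| = √(130² + 758²) = 769.1
|j130 + 4100| = √(130² + 4100²) = 4102
|H(j130)| = 23 / (769.1 × 4102) = 7.2906e-06
20 log₁₀(7.2906e-06) = -102.74 dB

-102.7 dB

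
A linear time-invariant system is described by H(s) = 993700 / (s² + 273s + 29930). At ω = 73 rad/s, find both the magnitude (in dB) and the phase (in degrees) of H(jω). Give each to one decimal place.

|(j73)² + 273(j73) + 29930| = |24601 + j19929| = 3.166e+04
|H(j73)| = 993700 / 3.166e+04 = 31.386
20 log₁₀(31.386) = 29.93 dB
∠[(j73)² + 273(j73) + 29930] = ∠[24601 + j19929] = 39.01°
∠H(j73) = −39.01° = -39.01°

|H| = 29.9 dB, ∠H = -39.0°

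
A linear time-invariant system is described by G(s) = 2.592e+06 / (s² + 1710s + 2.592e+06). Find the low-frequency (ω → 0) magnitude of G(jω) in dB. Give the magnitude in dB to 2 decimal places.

G(0) = 2.592e+06 / 2.592e+06 = 1
20 log₁₀(1) = 0.000 dB

0.00 dB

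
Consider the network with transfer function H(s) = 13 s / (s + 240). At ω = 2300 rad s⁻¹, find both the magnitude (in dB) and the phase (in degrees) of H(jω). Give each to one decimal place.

|j2300| = 2300
|j2300 + 240| = √(2300² + 240²) = 2312
|H(j2300)| = 13 × 2300 / 2312 = 12.93
20 log₁₀(12.93) = 22.23 dB
∠(j2300) = 90.00°
∠(j2300 + 240) = arctan(2300/240) = 84.04°
∠H(j2300) = 90.00° − 84.04° = 5.96°

|H| = 22.2 dB, ∠H = 6.0°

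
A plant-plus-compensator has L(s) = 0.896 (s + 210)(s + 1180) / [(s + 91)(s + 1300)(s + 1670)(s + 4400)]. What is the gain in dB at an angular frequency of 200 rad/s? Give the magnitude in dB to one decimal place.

|j200 + 210| = √(200² + 210²) = 290
|j200 + 1180| = √(200² + 1180²) = 1197
|j200 + 91| = √(200² + 91²) = 219.7
|j200 + 1300| = √(200² + 1300²) = 1315
|j200 + 1670| = √(200² + 1670²) = 1682
|j200 + 4400| = √(200² + 4400²) = 4405
|L(j200)| = 0.896 × 290 × 1197 / (219.7 × 1315 × 1682 × 4405) = 1.4525e-07
20 log₁₀(1.4525e-07) = -136.76 dB

-136.8 dB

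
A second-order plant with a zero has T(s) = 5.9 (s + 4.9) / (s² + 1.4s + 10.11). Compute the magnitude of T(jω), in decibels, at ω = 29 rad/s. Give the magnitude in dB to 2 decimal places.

|j29 + 4.9| = √(29² + 4.9²) = 29.41
|(j29)² + 1.4(j29) + 10.11| = |-830.89 + j40.6| = 831.9
|T(j29)| = 5.9 × 29.41 / 831.9 = 0.20859
20 log₁₀(0.20859) = -13.614 dB

-13.61 dB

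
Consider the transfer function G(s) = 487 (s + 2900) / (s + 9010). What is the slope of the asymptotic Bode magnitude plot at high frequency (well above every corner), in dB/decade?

With 1 zero and 1 pole, the high-frequency asymptotic slope is 20 × (1 − 1) = 0 dB/decade.

0 dB/decade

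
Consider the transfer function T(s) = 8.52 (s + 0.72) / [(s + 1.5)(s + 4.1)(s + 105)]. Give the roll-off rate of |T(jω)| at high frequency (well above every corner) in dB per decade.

-40 dB/decade

With 1 zero and 3 poles, the high-frequency asymptotic slope is 20 × (1 − 3) = -40 dB/decade.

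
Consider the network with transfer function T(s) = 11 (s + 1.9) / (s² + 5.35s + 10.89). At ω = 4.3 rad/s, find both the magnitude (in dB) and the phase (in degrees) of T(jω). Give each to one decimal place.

|j4.3 + 1.9| = √(4.3² + 1.9²) = 4.701
|(j4.3)² + 5.35(j4.3) + 10.89| = |-7.6 + j23.005| = 24.23
|T(j4.3)| = 11 × 4.701 / 24.23 = 2.1344
20 log₁₀(2.1344) = 6.59 dB
∠(j4.3 + 1.9) = arctan(4.3/1.9) = 66.16°
∠[(j4.3)² + 5.35(j4.3) + 10.89] = ∠[-7.6 + j23.005] = 108.28°
∠T(j4.3) = 66.16° − 108.28° = -42.12°

|T| = 6.6 dB, ∠T = -42.1°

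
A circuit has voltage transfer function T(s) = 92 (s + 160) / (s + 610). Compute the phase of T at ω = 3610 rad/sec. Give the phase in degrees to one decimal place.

7.1 deg

∠(j3610 + 160) = arctan(3610/160) = 87.46°
∠(j3610 + 610) = arctan(3610/610) = 80.41°
∠T(j3610) = 87.46° − 80.41° = 7.05°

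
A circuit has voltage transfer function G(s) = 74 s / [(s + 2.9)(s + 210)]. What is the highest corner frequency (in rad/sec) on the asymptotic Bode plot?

Break frequencies occur at each pole and zero magnitude: 2.9 rad/sec, 210 rad/sec.
The highest is 210 rad/sec.

210 rad/sec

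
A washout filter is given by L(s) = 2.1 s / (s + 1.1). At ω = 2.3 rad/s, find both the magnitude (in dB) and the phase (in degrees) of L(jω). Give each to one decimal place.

|j2.3| = 2.3
|j2.3 + 1.1| = √(2.3² + 1.1²) = 2.55
|L(j2.3)| = 2.1 × 2.3 / 2.55 = 1.8945
20 log₁₀(1.8945) = 5.55 dB
∠(j2.3) = 90.00°
∠(j2.3 + 1.1) = arctan(2.3/1.1) = 64.44°
∠L(j2.3) = 90.00° − 64.44° = 25.56°

|L| = 5.5 dB, ∠L = 25.6°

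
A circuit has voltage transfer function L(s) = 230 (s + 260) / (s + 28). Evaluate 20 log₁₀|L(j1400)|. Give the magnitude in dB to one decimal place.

|j1400 + 260| = √(1400² + 260²) = 1424
|j1400 + 28| = √(1400² + 28²) = 1400
|L(j1400)| = 230 × 1424 / 1400 = 233.89
20 log₁₀(233.89) = 47.38 dB

47.4 dB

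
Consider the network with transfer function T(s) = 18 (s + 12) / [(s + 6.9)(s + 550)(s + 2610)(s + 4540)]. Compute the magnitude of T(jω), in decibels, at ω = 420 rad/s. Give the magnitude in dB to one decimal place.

-173.3 dB

|j420 + 12| = √(420² + 12²) = 420.2
|j420 + 6.9| = √(420² + 6.9²) = 420.1
|j420 + 550| = √(420² + 550²) = 692
|j420 + 2610| = √(420² + 2610²) = 2644
|j420 + 4540| = √(420² + 4540²) = 4559
|T(j420)| = 18 × 420.2 / (420.1 × 692 × 2644 × 4559) = 2.1586e-09
20 log₁₀(2.1586e-09) = -173.32 dB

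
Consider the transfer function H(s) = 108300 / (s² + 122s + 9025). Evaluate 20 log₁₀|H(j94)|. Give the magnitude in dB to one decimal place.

|(j94)² + 122(j94) + 9025| = |189 + j11468| = 1.147e+04
|H(j94)| = 108300 / 1.147e+04 = 9.4424
20 log₁₀(9.4424) = 19.50 dB

19.5 dB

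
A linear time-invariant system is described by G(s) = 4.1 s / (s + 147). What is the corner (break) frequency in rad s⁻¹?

147 rad s⁻¹

The single real pole at s = −147 gives a corner at ω = 147 rad s⁻¹.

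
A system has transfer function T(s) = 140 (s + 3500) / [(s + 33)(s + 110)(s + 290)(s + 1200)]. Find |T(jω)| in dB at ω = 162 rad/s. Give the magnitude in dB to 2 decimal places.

-88.48 dB

|j162 + 3500| = √(162² + 3500²) = 3504
|j162 + 33| = √(162² + 33²) = 165.3
|j162 + 110| = √(162² + 110²) = 195.8
|j162 + 290| = √(162² + 290²) = 332.2
|j162 + 1200| = √(162² + 1200²) = 1211
|T(j162)| = 140 × 3504 / (165.3 × 195.8 × 332.2 × 1211) = 3.767e-05
20 log₁₀(3.767e-05) = -88.480 dB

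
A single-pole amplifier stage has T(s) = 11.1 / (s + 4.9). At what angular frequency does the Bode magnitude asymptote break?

The single real pole at s = −4.9 gives a corner at ω = 4.9 rad/s.

4.9 rad/s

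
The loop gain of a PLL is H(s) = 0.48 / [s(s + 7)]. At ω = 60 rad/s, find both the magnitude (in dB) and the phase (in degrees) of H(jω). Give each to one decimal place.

|H| = -77.6 dB, ∠H = -173.3°

|j60 + 7| = √(60² + 7²) = 60.41
|j60| = 60
|H(j60)| = 0.48 / (60.41 × 60) = 0.00013244
20 log₁₀(0.00013244) = -77.56 dB
∠(j60 + 7) = arctan(60/7) = 83.35°
∠(j60) = 90.00°
∠H(j60) = − (83.35° + 90.00°) = -173.35°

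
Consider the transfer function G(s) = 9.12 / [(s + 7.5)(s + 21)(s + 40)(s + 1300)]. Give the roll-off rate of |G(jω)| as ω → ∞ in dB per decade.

With 0 zeros and 4 poles, the high-frequency asymptotic slope is 20 × (0 − 4) = -80 dB/decade.

-80 dB/decade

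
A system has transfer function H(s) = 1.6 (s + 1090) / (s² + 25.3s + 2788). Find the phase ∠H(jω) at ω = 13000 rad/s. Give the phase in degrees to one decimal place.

-94.7°

∠(j13000 + 1090) = arctan(13000/1090) = 85.21°
∠[(j13000)² + 25.3(j13000) + 2788] = ∠[-1.69e+08 + j3.289e+05] = 179.89°
∠H(j13000) = 85.21° − 179.89° = -94.68°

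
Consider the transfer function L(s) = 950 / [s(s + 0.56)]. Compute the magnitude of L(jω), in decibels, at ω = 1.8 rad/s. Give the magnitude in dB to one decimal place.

48.9 dB

|j1.8 + 0.56| = √(1.8² + 0.56²) = 1.885
|j1.8| = 1.8
|L(j1.8)| = 950 / (1.885 × 1.8) = 279.97
20 log₁₀(279.97) = 48.94 dB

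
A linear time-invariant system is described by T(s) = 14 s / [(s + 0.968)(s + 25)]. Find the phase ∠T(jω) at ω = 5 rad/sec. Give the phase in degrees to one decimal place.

∠(j5) = 90.00°
∠(j5 + 0.968) = arctan(5/0.968) = 79.04°
∠(j5 + 25) = arctan(5/25) = 11.31°
∠T(j5) = 90.00° − (79.04° + 11.31°) = -0.35°

-0.4°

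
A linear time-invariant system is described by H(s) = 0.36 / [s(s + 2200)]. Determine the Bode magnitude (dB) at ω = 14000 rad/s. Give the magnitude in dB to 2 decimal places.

-174.83 dB

|j14000 + 2200| = √(14000² + 2200²) = 1.417e+04
|j14000| = 1.4e+04
|H(j14000)| = 0.36 / (1.417e+04 × 1.4e+04) = 1.8145e-09
20 log₁₀(1.8145e-09) = -174.825 dB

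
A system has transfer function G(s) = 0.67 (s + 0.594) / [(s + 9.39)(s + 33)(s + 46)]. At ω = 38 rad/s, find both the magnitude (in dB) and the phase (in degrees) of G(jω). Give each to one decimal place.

|j38 + 0.594| = √(38² + 0.594²) = 38
|j38 + 9.39| = √(38² + 9.39²) = 39.14
|j38 + 33| = √(38² + 33²) = 50.33
|j38 + 46| = √(38² + 46²) = 59.67
|G(j38)| = 0.67 × 38 / (39.14 × 50.33 × 59.67) = 0.00021663
20 log₁₀(0.00021663) = -73.29 dB
∠(j38 + 0.594) = arctan(38/0.594) = 89.10°
∠(j38 + 9.39) = arctan(38/9.39) = 76.12°
∠(j38 + 33) = arctan(38/33) = 49.03°
∠(j38 + 46) = arctan(38/46) = 39.56°
∠G(j38) = 89.10° − (76.12° + 49.03° + 39.56°) = -75.60°

|G| = -73.3 dB, ∠G = -75.6°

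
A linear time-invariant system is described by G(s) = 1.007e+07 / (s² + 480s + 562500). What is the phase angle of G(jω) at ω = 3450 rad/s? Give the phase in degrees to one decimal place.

-171.7 deg

∠[(j3450)² + 480(j3450) + 562500] = ∠[-1.134e+07 + j1.656e+06] = 171.69°
∠G(j3450) = −171.69° = -171.69°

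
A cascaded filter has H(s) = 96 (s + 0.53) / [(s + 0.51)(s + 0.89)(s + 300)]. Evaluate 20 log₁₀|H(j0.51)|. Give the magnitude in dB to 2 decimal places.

|j0.51 + 0.53| = √(0.51² + 0.53²) = 0.7355
|j0.51 + 0.51| = √(0.51² + 0.51²) = 0.7212
|j0.51 + 0.89| = √(0.51² + 0.89²) = 1.026
|j0.51 + 300| = √(0.51² + 300²) = 300
|H(j0.51)| = 96 × 0.7355 / (0.7212 × 1.026 × 300) = 0.31814
20 log₁₀(0.31814) = -9.948 dB

-9.95 dB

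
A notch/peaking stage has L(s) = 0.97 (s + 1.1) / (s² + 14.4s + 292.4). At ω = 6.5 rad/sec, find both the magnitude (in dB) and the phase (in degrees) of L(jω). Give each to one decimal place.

|L| = -32.4 dB, ∠L = 59.9°

|j6.5 + 1.1| = √(6.5² + 1.1²) = 6.592
|(j6.5)² + 14.4(j6.5) + 292.4| = |250.15 + j93.6| = 267.1
|L(j6.5)| = 0.97 × 6.592 / 267.1 = 0.023942
20 log₁₀(0.023942) = -32.42 dB
∠(j6.5 + 1.1) = arctan(6.5/1.1) = 80.39°
∠[(j6.5)² + 14.4(j6.5) + 292.4] = ∠[250.15 + j93.6] = 20.51°
∠L(j6.5) = 80.39° − 20.51° = 59.88°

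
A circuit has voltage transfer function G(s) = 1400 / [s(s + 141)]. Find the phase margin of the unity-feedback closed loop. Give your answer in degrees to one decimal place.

86.0°

Gain crossover: |G(jω)| = 1 at ω ≈ 9.9 rad s⁻¹.
∠G(j9.9) = −90° − arctan(9.9/141) ≈ -94.02°
PM = 180° + (-94.02°) = 85.98°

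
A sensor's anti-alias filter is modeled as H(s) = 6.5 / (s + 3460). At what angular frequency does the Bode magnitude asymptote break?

The single real pole at s = −3460 gives a corner at ω = 3460 rad s⁻¹.

3460 rad s⁻¹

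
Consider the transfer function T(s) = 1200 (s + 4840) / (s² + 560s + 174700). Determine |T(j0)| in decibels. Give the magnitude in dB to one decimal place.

30.4 dB

T(0) = 1200 × 4840 / 174700 = 33.246
20 log₁₀(33.246) = 30.43 dB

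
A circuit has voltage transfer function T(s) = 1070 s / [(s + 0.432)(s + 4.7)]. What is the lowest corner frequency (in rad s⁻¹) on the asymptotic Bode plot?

Break frequencies occur at each pole and zero magnitude: 0.432 rad s⁻¹, 4.7 rad s⁻¹.
The lowest is 0.432 rad s⁻¹.

0.432 rad s⁻¹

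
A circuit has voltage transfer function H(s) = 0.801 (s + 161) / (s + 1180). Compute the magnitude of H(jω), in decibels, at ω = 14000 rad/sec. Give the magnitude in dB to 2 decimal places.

|j14000 + 161| = √(14000² + 161²) = 1.4e+04
|j14000 + 1180| = √(14000² + 1180²) = 1.405e+04
|H(j14000)| = 0.801 × 1.4e+04 / 1.405e+04 = 0.79822
20 log₁₀(0.79822) = -1.958 dB

-1.96 dB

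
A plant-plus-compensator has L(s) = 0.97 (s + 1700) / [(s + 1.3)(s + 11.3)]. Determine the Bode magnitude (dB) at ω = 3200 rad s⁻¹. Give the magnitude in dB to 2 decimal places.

-69.29 dB

|j3200 + 1700| = √(3200² + 1700²) = 3624
|j3200 + 1.3| = √(3200² + 1.3²) = 3200
|j3200 + 11.3| = √(3200² + 11.3²) = 3200
|L(j3200)| = 0.97 × 3624 / (3200 × 3200) = 0.00034324
20 log₁₀(0.00034324) = -69.288 dB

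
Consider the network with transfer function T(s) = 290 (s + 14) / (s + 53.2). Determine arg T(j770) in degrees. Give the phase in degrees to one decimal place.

∠(j770 + 14) = arctan(770/14) = 88.96°
∠(j770 + 53.2) = arctan(770/53.2) = 86.05°
∠T(j770) = 88.96° − 86.05° = 2.91°

2.9°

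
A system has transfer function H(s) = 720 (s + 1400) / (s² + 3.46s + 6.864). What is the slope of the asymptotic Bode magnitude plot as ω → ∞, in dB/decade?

With 1 zero and 2 poles, the high-frequency asymptotic slope is 20 × (1 − 2) = -20 dB/decade.

-20 dB/decade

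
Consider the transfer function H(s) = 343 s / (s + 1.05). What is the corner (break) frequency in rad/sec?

The single real pole at s = −1.05 gives a corner at ω = 1.05 rad/sec.

1.05 rad/sec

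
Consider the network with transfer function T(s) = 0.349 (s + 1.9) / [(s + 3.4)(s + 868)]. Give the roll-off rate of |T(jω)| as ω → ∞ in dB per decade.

With 1 zero and 2 poles, the high-frequency asymptotic slope is 20 × (1 − 2) = -20 dB/decade.

-20 dB/decade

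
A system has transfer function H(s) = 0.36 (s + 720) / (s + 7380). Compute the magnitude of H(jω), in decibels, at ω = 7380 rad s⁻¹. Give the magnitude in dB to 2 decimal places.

|j7380 + 720| = √(7380² + 720²) = 7415
|j7380 + 7380| = √(7380² + 7380²) = 1.044e+04
|H(j7380)| = 0.36 × 7415 / 1.044e+04 = 0.25577
20 log₁₀(0.25577) = -11.843 dB

-11.84 dB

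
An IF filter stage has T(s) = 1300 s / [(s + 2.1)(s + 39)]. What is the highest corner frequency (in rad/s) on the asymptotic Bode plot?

39 rad/s

Break frequencies occur at each pole and zero magnitude: 2.1 rad/s, 39 rad/s.
The highest is 39 rad/s.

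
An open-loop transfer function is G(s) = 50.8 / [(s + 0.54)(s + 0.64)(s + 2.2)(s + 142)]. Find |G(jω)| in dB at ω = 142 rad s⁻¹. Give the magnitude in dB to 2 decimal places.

-141.08 dB

|j142 + 0.54| = √(142² + 0.54²) = 142
|j142 + 0.64| = √(142² + 0.64²) = 142
|j142 + 2.2| = √(142² + 2.2²) = 142
|j142 + 142| = √(142² + 142²) = 200.8
|G(j142)| = 50.8 / (142 × 142 × 142 × 200.8) = 8.8336e-08
20 log₁₀(8.8336e-08) = -141.077 dB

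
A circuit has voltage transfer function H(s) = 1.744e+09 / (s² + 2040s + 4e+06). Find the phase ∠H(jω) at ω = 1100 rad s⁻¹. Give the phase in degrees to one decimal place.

-38.8°

∠[(j1100)² + 2040(j1100) + 4e+06] = ∠[2.79e+06 + j2.244e+06] = 38.81°
∠H(j1100) = −38.81° = -38.81°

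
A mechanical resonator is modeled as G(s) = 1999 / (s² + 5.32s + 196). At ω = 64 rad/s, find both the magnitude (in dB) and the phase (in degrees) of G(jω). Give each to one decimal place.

|G| = -5.8 dB, ∠G = -175.0°

|(j64)² + 5.32(j64) + 196| = |-3900 + j340.48| = 3915
|G(j64)| = 1999 / 3915 = 0.51062
20 log₁₀(0.51062) = -5.84 dB
∠[(j64)² + 5.32(j64) + 196] = ∠[-3900 + j340.48] = 175.01°
∠G(j64) = −175.01° = -175.01°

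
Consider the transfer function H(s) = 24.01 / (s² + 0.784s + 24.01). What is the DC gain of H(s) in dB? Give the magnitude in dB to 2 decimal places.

0.00 dB

H(0) = 24.01 / 24.01 = 1
20 log₁₀(1) = 0.000 dB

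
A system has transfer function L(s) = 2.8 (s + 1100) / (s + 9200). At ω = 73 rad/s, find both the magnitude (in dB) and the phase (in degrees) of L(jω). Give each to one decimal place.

|L| = -9.5 dB, ∠L = 3.3°

|j73 + 1100| = √(73² + 1100²) = 1102
|j73 + 9200| = √(73² + 9200²) = 9200
|L(j73)| = 2.8 × 1102 / 9200 = 0.33551
20 log₁₀(0.33551) = -9.49 dB
∠(j73 + 1100) = arctan(73/1100) = 3.80°
∠(j73 + 9200) = arctan(73/9200) = 0.45°
∠L(j73) = 3.80° − 0.45° = 3.34°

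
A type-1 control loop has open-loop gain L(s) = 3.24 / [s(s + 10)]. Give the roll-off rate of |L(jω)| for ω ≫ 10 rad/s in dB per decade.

With 0 zeros and 2 poles, the high-frequency asymptotic slope is 20 × (0 − 2) = -40 dB/decade.

-40 dB/decade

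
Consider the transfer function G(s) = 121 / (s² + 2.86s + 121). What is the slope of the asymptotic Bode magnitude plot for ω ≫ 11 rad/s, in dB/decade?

With 0 zeros and 2 poles, the high-frequency asymptotic slope is 20 × (0 − 2) = -40 dB/decade.

-40 dB/decade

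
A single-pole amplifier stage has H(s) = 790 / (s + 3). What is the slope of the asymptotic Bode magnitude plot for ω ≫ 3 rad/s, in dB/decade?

With 0 zeros and 1 pole, the high-frequency asymptotic slope is 20 × (0 − 1) = -20 dB/decade.

-20 dB/decade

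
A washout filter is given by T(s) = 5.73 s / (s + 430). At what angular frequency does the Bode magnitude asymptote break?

430 rad s⁻¹

The single real pole at s = −430 gives a corner at ω = 430 rad s⁻¹.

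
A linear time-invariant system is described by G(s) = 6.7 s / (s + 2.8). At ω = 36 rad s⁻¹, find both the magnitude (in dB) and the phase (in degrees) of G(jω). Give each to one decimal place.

|j36| = 36
|j36 + 2.8| = √(36² + 2.8²) = 36.11
|G(j36)| = 6.7 × 36 / 36.11 = 6.6798
20 log₁₀(6.6798) = 16.50 dB
∠(j36) = 90.00°
∠(j36 + 2.8) = arctan(36/2.8) = 85.55°
∠G(j36) = 90.00° − 85.55° = 4.45°

|G| = 16.5 dB, ∠G = 4.4°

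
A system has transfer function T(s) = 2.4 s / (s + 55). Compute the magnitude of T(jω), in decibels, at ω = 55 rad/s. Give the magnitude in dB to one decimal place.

|j55| = 55
|j55 + 55| = √(55² + 55²) = 77.78
|T(j55)| = 2.4 × 55 / 77.78 = 1.6971
20 log₁₀(1.6971) = 4.59 dB

4.6 dB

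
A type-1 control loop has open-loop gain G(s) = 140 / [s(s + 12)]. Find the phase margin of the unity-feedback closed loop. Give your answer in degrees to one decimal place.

Gain crossover: |G(jω)| = 1 at ω ≈ 9.24 rad/sec.
∠G(j9.24) = −90° − arctan(9.24/12) ≈ -127.60°
PM = 180° + (-127.60°) = 52.40°

52.4 deg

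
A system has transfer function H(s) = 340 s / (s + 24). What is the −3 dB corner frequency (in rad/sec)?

24 rad/sec

For a single-pole high-pass, the −3 dB point is at the pole: ω = 24 rad/sec.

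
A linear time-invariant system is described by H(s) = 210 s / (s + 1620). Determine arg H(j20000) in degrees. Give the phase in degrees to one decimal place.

4.6 deg

∠(j20000) = 90.00°
∠(j20000 + 1620) = arctan(20000/1620) = 85.37°
∠H(j20000) = 90.00° − 85.37° = 4.63°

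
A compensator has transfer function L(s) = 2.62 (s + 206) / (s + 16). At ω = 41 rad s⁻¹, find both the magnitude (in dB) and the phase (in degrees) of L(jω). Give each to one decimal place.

|j41 + 206| = √(41² + 206²) = 210
|j41 + 16| = √(41² + 16²) = 44.01
|L(j41)| = 2.62 × 210 / 44.01 = 12.504
20 log₁₀(12.504) = 21.94 dB
∠(j41 + 206) = arctan(41/206) = 11.26°
∠(j41 + 16) = arctan(41/16) = 68.68°
∠L(j41) = 11.26° − 68.68° = -57.43°

|L| = 21.9 dB, ∠L = -57.4°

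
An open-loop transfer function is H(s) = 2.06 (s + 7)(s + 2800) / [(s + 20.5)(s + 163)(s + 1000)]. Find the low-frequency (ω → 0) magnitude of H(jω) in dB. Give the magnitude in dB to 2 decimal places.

-38.36 dB

H(0) = 2.06 × 7 × 2800 / (20.5 × 163 × 1000) = 0.012083
20 log₁₀(0.012083) = -38.356 dB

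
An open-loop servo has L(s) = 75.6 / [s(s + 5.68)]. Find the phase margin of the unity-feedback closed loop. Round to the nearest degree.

Gain crossover: |L(jω)| = 1 at ω ≈ 7.82 rad s⁻¹.
∠L(j7.82) = −90° − arctan(7.82/5.68) ≈ -144.01°
PM = 180° + (-144.01°) = 35.99°

36°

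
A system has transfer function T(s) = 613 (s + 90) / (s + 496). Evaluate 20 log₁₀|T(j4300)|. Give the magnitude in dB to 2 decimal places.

|j4300 + 90| = √(4300² + 90²) = 4301
|j4300 + 496| = √(4300² + 496²) = 4329
|T(j4300)| = 613 × 4301 / 4329 = 609.1
20 log₁₀(609.1) = 55.694 dB

55.69 dB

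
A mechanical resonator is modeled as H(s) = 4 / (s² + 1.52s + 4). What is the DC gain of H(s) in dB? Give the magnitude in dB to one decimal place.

H(0) = 4 / 4 = 1
20 log₁₀(1) = 0.00 dB

0.0 dB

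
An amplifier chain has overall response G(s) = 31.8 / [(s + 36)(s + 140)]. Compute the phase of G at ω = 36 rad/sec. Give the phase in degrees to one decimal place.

-59.4 deg

∠(j36 + 36) = arctan(36/36) = 45.00°
∠(j36 + 140) = arctan(36/140) = 14.42°
∠G(j36) = − (45.00° + 14.42°) = -59.42°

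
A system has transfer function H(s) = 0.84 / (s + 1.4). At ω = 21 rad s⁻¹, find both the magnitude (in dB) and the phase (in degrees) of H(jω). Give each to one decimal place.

|H| = -28.0 dB, ∠H = -86.2 deg

|j21 + 1.4| = √(21² + 1.4²) = 21.05
|H(j21)| = 0.84 / 21.05 = 0.039911
20 log₁₀(0.039911) = -27.98 dB
∠(j21 + 1.4) = arctan(21/1.4) = 86.19°
∠H(j21) = −86.19° = -86.19°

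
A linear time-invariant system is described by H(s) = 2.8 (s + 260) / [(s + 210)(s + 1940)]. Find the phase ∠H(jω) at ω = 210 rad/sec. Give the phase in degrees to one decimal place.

-12.3°

∠(j210 + 260) = arctan(210/260) = 38.93°
∠(j210 + 210) = arctan(210/210) = 45.00°
∠(j210 + 1940) = arctan(210/1940) = 6.18°
∠H(j210) = 38.93° − (45.00° + 6.18°) = -12.25°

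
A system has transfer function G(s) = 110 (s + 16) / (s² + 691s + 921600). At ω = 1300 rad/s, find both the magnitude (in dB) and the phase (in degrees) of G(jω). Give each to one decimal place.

|G| = -18.3 dB, ∠G = -41.2°

|j1300 + 16| = √(1300² + 16²) = 1300
|(j1300)² + 691(j1300) + 921600| = |-7.684e+05 + j8.983e+05| = 1.182e+06
|G(j1300)| = 110 × 1300 / 1.182e+06 = 0.12098
20 log₁₀(0.12098) = -18.35 dB
∠(j1300 + 16) = arctan(1300/16) = 89.29°
∠[(j1300)² + 691(j1300) + 921600] = ∠[-7.684e+05 + j8.983e+05] = 130.54°
∠G(j1300) = 89.29° − 130.54° = -41.25°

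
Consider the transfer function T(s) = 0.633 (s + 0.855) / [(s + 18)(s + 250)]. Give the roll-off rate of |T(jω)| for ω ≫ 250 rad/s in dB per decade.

-20 dB/decade

With 1 zero and 2 poles, the high-frequency asymptotic slope is 20 × (1 − 2) = -20 dB/decade.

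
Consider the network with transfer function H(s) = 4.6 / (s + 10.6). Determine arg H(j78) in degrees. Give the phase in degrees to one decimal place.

-82.3°

∠(j78 + 10.6) = arctan(78/10.6) = 82.26°
∠H(j78) = −82.26° = -82.26°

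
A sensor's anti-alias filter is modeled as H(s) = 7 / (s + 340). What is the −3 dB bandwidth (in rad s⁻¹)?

For a single-pole low-pass, the −3 dB point is at the pole: ω = 340 rad s⁻¹.

340 rad s⁻¹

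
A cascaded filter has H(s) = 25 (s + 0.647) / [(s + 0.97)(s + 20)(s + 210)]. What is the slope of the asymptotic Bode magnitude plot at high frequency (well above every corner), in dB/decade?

-40 dB/decade

With 1 zero and 3 poles, the high-frequency asymptotic slope is 20 × (1 − 3) = -40 dB/decade.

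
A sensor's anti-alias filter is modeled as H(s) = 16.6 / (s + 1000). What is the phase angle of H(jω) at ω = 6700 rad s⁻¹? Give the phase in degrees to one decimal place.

∠(j6700 + 1000) = arctan(6700/1000) = 81.51°
∠H(j6700) = −81.51° = -81.51°

-81.5°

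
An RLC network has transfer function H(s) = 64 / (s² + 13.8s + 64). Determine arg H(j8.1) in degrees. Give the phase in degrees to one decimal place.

∠[(j8.1)² + 13.8(j8.1) + 64] = ∠[-1.61 + j111.78] = 90.83°
∠H(j8.1) = −90.83° = -90.83°

-90.8°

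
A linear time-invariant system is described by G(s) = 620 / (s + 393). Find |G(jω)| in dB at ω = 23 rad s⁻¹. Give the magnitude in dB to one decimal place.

|j23 + 393| = √(23² + 393²) = 393.7
|G(j23)| = 620 / 393.7 = 1.5749
20 log₁₀(1.5749) = 3.95 dB

3.9 dB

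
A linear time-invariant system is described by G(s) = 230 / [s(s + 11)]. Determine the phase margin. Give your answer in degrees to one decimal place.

39.6°

Gain crossover: |G(jω)| = 1 at ω ≈ 13.3 rad s⁻¹.
∠G(j13.3) = −90° − arctan(13.3/11) ≈ -140.44°
PM = 180° + (-140.44°) = 39.56°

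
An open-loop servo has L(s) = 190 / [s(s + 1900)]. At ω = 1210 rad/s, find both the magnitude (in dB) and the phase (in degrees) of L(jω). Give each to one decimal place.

|L| = -83.1 dB, ∠L = -122.5°

|j1210 + 1900| = √(1210² + 1900²) = 2253
|j1210| = 1210
|L(j1210)| = 190 / (2253 × 1210) = 6.9709e-05
20 log₁₀(6.9709e-05) = -83.13 dB
∠(j1210 + 1900) = arctan(1210/1900) = 32.49°
∠(j1210) = 90.00°
∠L(j1210) = − (32.49° + 90.00°) = -122.49°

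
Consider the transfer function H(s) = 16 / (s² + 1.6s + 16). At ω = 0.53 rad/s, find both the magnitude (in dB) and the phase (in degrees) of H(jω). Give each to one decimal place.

|(j0.53)² + 1.6(j0.53) + 16| = |15.719 + j0.848| = 15.74
|H(j0.53)| = 16 / 15.74 = 1.0164
20 log₁₀(1.0164) = 0.14 dB
∠[(j0.53)² + 1.6(j0.53) + 16] = ∠[15.719 + j0.848] = 3.09°
∠H(j0.53) = −3.09° = -3.09°

|H| = 0.1 dB, ∠H = -3.1°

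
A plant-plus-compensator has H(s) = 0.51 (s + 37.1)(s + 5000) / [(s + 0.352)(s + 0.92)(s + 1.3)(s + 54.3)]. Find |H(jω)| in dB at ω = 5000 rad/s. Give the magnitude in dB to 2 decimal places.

|j5000 + 37.1| = √(5000² + 37.1²) = 5000
|j5000 + 5000| = √(5000² + 5000²) = 7071
|j5000 + 0.352| = √(5000² + 0.352²) = 5000
|j5000 + 0.92| = √(5000² + 0.92²) = 5000
|j5000 + 1.3| = √(5000² + 1.3²) = 5000
|j5000 + 54.3| = √(5000² + 54.3²) = 5000
|H(j5000)| = 0.51 × 5000 × 7071 / (5000 × 5000 × 5000 × 5000) = 2.8849e-08
20 log₁₀(2.8849e-08) = -150.797 dB

-150.80 dB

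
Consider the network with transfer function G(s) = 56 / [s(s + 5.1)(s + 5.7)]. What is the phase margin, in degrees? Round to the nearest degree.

54°

Gain crossover: |G(jω)| = 1 at ω ≈ 1.74 rad/s.
∠G(j1.74) = −90° − arctan(1.74/5.1) − arctan(1.74/5.7) ≈ -125.87°
PM = 180° + (-125.87°) = 54.13°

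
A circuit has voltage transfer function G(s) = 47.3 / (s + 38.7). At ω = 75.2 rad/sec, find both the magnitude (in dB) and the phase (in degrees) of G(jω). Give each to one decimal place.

|G| = -5.0 dB, ∠G = -62.8°

|j75.2 + 38.7| = √(75.2² + 38.7²) = 84.57
|G(j75.2)| = 47.3 / 84.57 = 0.55927
20 log₁₀(0.55927) = -5.05 dB
∠(j75.2 + 38.7) = arctan(75.2/38.7) = 62.77°
∠G(j75.2) = −62.77° = -62.77°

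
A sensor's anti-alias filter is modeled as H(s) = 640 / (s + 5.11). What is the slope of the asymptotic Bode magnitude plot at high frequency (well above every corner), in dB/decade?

-20 dB/decade

With 0 zeros and 1 pole, the high-frequency asymptotic slope is 20 × (0 − 1) = -20 dB/decade.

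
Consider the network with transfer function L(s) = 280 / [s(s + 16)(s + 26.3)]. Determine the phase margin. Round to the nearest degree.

86 deg

Gain crossover: |L(jω)| = 1 at ω ≈ 0.665 rad/s.
∠L(j0.665) = −90° − arctan(0.665/16) − arctan(0.665/26.3) ≈ -93.83°
PM = 180° + (-93.83°) = 86.17°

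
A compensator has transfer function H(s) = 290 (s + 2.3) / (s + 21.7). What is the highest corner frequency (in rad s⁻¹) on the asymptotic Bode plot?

Break frequencies occur at each pole and zero magnitude: 2.3 rad s⁻¹, 21.7 rad s⁻¹.
The highest is 21.7 rad s⁻¹.

21.7 rad s⁻¹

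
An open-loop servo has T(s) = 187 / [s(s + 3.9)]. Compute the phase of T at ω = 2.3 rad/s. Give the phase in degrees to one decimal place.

∠(j2.3 + 3.9) = arctan(2.3/3.9) = 30.53°
∠(j2.3) = 90.00°
∠T(j2.3) = − (30.53° + 90.00°) = -120.53°

-120.5°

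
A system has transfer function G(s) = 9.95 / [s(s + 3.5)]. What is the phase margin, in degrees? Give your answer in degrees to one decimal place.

56.0 deg

Gain crossover: |G(jω)| = 1 at ω ≈ 2.36 rad s⁻¹.
∠G(j2.36) = −90° − arctan(2.36/3.5) ≈ -123.97°
PM = 180° + (-123.97°) = 56.03°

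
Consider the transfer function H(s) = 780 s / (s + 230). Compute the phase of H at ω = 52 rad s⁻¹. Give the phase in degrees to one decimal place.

77.3°

∠(j52) = 90.00°
∠(j52 + 230) = arctan(52/230) = 12.74°
∠H(j52) = 90.00° − 12.74° = 77.26°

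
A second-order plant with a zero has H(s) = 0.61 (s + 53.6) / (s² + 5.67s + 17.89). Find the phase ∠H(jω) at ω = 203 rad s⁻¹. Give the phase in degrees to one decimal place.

∠(j203 + 53.6) = arctan(203/53.6) = 75.21°
∠[(j203)² + 5.67(j203) + 17.89] = ∠[-41191 + j1151] = 178.40°
∠H(j203) = 75.21° − 178.40° = -103.19°

-103.2°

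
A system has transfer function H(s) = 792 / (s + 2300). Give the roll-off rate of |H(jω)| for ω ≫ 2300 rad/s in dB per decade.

-20 dB/decade

With 0 zeros and 1 pole, the high-frequency asymptotic slope is 20 × (0 − 1) = -20 dB/decade.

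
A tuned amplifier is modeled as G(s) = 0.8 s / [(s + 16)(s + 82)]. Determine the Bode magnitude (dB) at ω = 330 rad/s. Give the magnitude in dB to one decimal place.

-52.6 dB

|j330| = 330
|j330 + 16| = √(330² + 16²) = 330.4
|j330 + 82| = √(330² + 82²) = 340
|G(j330)| = 0.8 × 330 / (330.4 × 340) = 0.0023499
20 log₁₀(0.0023499) = -52.58 dB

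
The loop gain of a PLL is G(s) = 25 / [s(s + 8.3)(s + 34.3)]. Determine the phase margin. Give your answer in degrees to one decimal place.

Gain crossover: |G(jω)| = 1 at ω ≈ 0.0878 rad s⁻¹.
∠G(j0.0878) = −90° − arctan(0.0878/8.3) − arctan(0.0878/34.3) ≈ -90.75°
PM = 180° + (-90.75°) = 89.25°

89.2°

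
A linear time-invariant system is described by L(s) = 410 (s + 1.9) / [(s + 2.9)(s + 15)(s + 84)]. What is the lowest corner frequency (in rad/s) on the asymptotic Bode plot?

1.9 rad/s

Break frequencies occur at each pole and zero magnitude: 1.9 rad/s, 2.9 rad/s, 15 rad/s, 84 rad/s.
The lowest is 1.9 rad/s.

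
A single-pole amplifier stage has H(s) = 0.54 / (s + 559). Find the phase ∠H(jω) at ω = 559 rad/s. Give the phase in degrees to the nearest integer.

-45°

∠(j559 + 559) = arctan(559/559) = 45.00°
∠H(j559) = −45.00° = -45.00°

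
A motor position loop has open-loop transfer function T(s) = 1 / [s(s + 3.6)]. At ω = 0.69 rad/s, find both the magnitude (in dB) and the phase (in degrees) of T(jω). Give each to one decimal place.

|T| = -8.1 dB, ∠T = -100.9°

|j0.69 + 3.6| = √(0.69² + 3.6²) = 3.666
|j0.69| = 0.69
|T(j0.69)| = 1 / (3.666 × 0.69) = 0.39538
20 log₁₀(0.39538) = -8.06 dB
∠(j0.69 + 3.6) = arctan(0.69/3.6) = 10.85°
∠(j0.69) = 90.00°
∠T(j0.69) = − (10.85° + 90.00°) = -100.85°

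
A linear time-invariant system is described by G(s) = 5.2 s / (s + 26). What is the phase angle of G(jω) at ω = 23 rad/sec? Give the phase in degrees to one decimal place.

48.5°

∠(j23) = 90.00°
∠(j23 + 26) = arctan(23/26) = 41.50°
∠G(j23) = 90.00° − 41.50° = 48.50°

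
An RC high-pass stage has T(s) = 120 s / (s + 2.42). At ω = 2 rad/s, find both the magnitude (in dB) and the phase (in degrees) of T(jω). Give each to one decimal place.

|T| = 37.7 dB, ∠T = 50.4 deg

|j2| = 2
|j2 + 2.42| = √(2² + 2.42²) = 3.139
|T(j2)| = 120 × 2 / 3.139 = 76.446
20 log₁₀(76.446) = 37.67 dB
∠(j2) = 90.00°
∠(j2 + 2.42) = arctan(2/2.42) = 39.57°
∠T(j2) = 90.00° − 39.57° = 50.43°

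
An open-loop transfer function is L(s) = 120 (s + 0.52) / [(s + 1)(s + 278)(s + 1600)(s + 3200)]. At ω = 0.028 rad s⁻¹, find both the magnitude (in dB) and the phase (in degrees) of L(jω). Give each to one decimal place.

|L| = -147.2 dB, ∠L = 1.5°

|j0.028 + 0.52| = √(0.028² + 0.52²) = 0.5208
|j0.028 + 1| = √(0.028² + 1²) = 1
|j0.028 + 278| = √(0.028² + 278²) = 278
|j0.028 + 1600| = √(0.028² + 1600²) = 1600
|j0.028 + 3200| = √(0.028² + 3200²) = 3200
|L(j0.028)| = 120 × 0.5208 / (1 × 278 × 1600 × 3200) = 4.3886e-08
20 log₁₀(4.3886e-08) = -147.15 dB
∠(j0.028 + 0.52) = arctan(0.028/0.52) = 3.08°
∠(j0.028 + 1) = arctan(0.028/1) = 1.60°
∠(j0.028 + 278) = arctan(0.028/278) = 0.01°
∠(j0.028 + 1600) = arctan(0.028/1600) = 0.00°
∠(j0.028 + 3200) = arctan(0.028/3200) = 0.00°
∠L(j0.028) = 3.08° − (1.60° + 0.01° + 0.00° + 0.00°) = 1.47°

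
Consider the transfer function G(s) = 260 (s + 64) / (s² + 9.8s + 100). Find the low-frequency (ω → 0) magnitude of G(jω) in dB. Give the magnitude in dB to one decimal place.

G(0) = 260 × 64 / 100 = 166.4
20 log₁₀(166.4) = 44.42 dB

44.4 dB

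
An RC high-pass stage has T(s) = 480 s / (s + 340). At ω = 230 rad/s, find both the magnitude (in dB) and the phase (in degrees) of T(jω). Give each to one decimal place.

|j230| = 230
|j230 + 340| = √(230² + 340²) = 410.5
|T(j230)| = 480 × 230 / 410.5 = 268.95
20 log₁₀(268.95) = 48.59 dB
∠(j230) = 90.00°
∠(j230 + 340) = arctan(230/340) = 34.08°
∠T(j230) = 90.00° − 34.08° = 55.92°

|T| = 48.6 dB, ∠T = 55.9°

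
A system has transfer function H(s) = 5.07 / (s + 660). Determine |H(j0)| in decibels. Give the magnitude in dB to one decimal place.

H(0) = 5.07 / 660 = 0.0076818
20 log₁₀(0.0076818) = -42.29 dB

-42.3 dB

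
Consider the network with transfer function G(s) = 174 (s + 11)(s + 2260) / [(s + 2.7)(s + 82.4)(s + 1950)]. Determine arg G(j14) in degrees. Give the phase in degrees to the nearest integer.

-37°

∠(j14 + 11) = arctan(14/11) = 51.84°
∠(j14 + 2260) = arctan(14/2260) = 0.35°
∠(j14 + 2.7) = arctan(14/2.7) = 79.08°
∠(j14 + 82.4) = arctan(14/82.4) = 9.64°
∠(j14 + 1950) = arctan(14/1950) = 0.41°
∠G(j14) = 51.84° + 0.35° − (79.08° + 9.64° + 0.41°) = -36.94°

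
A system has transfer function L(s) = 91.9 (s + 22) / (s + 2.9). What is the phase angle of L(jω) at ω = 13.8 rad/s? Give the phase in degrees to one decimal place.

∠(j13.8 + 22) = arctan(13.8/22) = 32.10°
∠(j13.8 + 2.9) = arctan(13.8/2.9) = 78.13°
∠L(j13.8) = 32.10° − 78.13° = -46.03°

-46.0 deg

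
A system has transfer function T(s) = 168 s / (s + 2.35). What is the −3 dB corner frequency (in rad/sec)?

For a single-pole high-pass, the −3 dB point is at the pole: ω = 2.35 rad/sec.

2.35 rad/sec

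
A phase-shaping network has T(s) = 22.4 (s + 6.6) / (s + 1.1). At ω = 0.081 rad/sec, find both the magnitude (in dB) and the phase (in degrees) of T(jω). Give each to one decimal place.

|j0.081 + 6.6| = √(0.081² + 6.6²) = 6.6
|j0.081 + 1.1| = √(0.081² + 1.1²) = 1.103
|T(j0.081)| = 22.4 × 6.6 / 1.103 = 134.05
20 log₁₀(134.05) = 42.55 dB
∠(j0.081 + 6.6) = arctan(0.081/6.6) = 0.70°
∠(j0.081 + 1.1) = arctan(0.081/1.1) = 4.21°
∠T(j0.081) = 0.70° − 4.21° = -3.51°

|T| = 42.5 dB, ∠T = -3.5 deg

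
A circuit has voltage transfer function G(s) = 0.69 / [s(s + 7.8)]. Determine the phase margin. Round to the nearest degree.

Gain crossover: |G(jω)| = 1 at ω ≈ 0.0885 rad/s.
∠G(j0.0885) = −90° − arctan(0.0885/7.8) ≈ -90.65°
PM = 180° + (-90.65°) = 89.35°

89°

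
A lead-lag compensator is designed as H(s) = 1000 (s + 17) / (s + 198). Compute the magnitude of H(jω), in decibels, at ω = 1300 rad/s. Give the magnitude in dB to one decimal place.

59.9 dB

|j1300 + 17| = √(1300² + 17²) = 1300
|j1300 + 198| = √(1300² + 198²) = 1315
|H(j1300)| = 1000 × 1300 / 1315 = 988.68
20 log₁₀(988.68) = 59.90 dB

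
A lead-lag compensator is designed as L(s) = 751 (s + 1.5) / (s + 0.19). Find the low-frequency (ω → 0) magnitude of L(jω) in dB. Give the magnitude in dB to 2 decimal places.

75.46 dB

L(0) = 751 × 1.5 / 0.19 = 5928.9
20 log₁₀(5928.9) = 75.460 dB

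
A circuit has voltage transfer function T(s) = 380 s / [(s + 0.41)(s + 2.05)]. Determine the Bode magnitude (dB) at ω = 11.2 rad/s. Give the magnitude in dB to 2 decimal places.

30.46 dB

|j11.2| = 11.2
|j11.2 + 0.41| = √(11.2² + 0.41²) = 11.21
|j11.2 + 2.05| = √(11.2² + 2.05²) = 11.39
|T(j11.2)| = 380 × 11.2 / (11.21 × 11.39) = 33.352
20 log₁₀(33.352) = 30.462 dB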